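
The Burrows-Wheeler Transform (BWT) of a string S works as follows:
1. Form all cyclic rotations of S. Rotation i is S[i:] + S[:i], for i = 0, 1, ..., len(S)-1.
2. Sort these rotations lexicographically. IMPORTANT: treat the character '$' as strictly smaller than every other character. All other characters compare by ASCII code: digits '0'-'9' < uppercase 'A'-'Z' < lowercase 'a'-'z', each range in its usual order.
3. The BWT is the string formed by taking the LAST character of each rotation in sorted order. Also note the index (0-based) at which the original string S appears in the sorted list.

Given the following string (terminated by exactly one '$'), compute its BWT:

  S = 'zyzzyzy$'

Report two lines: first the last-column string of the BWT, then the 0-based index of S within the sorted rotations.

Answer: yzzzyz$y
6

Derivation:
All 8 rotations (rotation i = S[i:]+S[:i]):
  rot[0] = zyzzyzy$
  rot[1] = yzzyzy$z
  rot[2] = zzyzy$zy
  rot[3] = zyzy$zyz
  rot[4] = yzy$zyzz
  rot[5] = zy$zyzzy
  rot[6] = y$zyzzyz
  rot[7] = $zyzzyzy
Sorted (with $ < everything):
  sorted[0] = $zyzzyzy  (last char: 'y')
  sorted[1] = y$zyzzyz  (last char: 'z')
  sorted[2] = yzy$zyzz  (last char: 'z')
  sorted[3] = yzzyzy$z  (last char: 'z')
  sorted[4] = zy$zyzzy  (last char: 'y')
  sorted[5] = zyzy$zyz  (last char: 'z')
  sorted[6] = zyzzyzy$  (last char: '$')
  sorted[7] = zzyzy$zy  (last char: 'y')
Last column: yzzzyz$y
Original string S is at sorted index 6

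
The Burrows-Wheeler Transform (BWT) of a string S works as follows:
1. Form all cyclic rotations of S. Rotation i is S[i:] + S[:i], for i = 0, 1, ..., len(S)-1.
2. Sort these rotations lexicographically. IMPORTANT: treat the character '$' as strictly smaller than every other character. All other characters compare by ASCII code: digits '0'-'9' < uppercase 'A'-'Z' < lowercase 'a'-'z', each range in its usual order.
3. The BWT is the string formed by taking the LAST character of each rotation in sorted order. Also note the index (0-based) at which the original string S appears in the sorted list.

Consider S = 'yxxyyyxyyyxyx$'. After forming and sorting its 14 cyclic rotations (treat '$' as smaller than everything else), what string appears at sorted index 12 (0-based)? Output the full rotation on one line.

Answer: yyyxyx$yxxyyyx

Derivation:
All 14 rotations (rotation i = S[i:]+S[:i]):
  rot[0] = yxxyyyxyyyxyx$
  rot[1] = xxyyyxyyyxyx$y
  rot[2] = xyyyxyyyxyx$yx
  rot[3] = yyyxyyyxyx$yxx
  rot[4] = yyxyyyxyx$yxxy
  rot[5] = yxyyyxyx$yxxyy
  rot[6] = xyyyxyx$yxxyyy
  rot[7] = yyyxyx$yxxyyyx
  rot[8] = yyxyx$yxxyyyxy
  rot[9] = yxyx$yxxyyyxyy
  rot[10] = xyx$yxxyyyxyyy
  rot[11] = yx$yxxyyyxyyyx
  rot[12] = x$yxxyyyxyyyxy
  rot[13] = $yxxyyyxyyyxyx
Sorted (with $ < everything):
  sorted[0] = $yxxyyyxyyyxyx
  sorted[1] = x$yxxyyyxyyyxy
  sorted[2] = xxyyyxyyyxyx$y
  sorted[3] = xyx$yxxyyyxyyy
  sorted[4] = xyyyxyx$yxxyyy
  sorted[5] = xyyyxyyyxyx$yx
  sorted[6] = yx$yxxyyyxyyyx
  sorted[7] = yxxyyyxyyyxyx$
  sorted[8] = yxyx$yxxyyyxyy
  sorted[9] = yxyyyxyx$yxxyy
  sorted[10] = yyxyx$yxxyyyxy
  sorted[11] = yyxyyyxyx$yxxy
  sorted[12] = yyyxyx$yxxyyyx
  sorted[13] = yyyxyyyxyx$yxx
sorted[12] = yyyxyx$yxxyyyx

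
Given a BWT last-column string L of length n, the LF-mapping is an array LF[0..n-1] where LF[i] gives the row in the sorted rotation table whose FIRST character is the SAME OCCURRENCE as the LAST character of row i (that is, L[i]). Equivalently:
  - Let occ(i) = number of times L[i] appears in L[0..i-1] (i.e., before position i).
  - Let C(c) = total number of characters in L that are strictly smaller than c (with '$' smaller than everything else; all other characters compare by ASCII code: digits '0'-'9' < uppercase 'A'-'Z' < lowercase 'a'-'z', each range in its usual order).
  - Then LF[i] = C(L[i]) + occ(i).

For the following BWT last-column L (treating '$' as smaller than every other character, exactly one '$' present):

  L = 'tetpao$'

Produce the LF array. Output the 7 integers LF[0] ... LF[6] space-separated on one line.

Answer: 5 2 6 4 1 3 0

Derivation:
Char counts: '$':1, 'a':1, 'e':1, 'o':1, 'p':1, 't':2
C (first-col start): C('$')=0, C('a')=1, C('e')=2, C('o')=3, C('p')=4, C('t')=5
L[0]='t': occ=0, LF[0]=C('t')+0=5+0=5
L[1]='e': occ=0, LF[1]=C('e')+0=2+0=2
L[2]='t': occ=1, LF[2]=C('t')+1=5+1=6
L[3]='p': occ=0, LF[3]=C('p')+0=4+0=4
L[4]='a': occ=0, LF[4]=C('a')+0=1+0=1
L[5]='o': occ=0, LF[5]=C('o')+0=3+0=3
L[6]='$': occ=0, LF[6]=C('$')+0=0+0=0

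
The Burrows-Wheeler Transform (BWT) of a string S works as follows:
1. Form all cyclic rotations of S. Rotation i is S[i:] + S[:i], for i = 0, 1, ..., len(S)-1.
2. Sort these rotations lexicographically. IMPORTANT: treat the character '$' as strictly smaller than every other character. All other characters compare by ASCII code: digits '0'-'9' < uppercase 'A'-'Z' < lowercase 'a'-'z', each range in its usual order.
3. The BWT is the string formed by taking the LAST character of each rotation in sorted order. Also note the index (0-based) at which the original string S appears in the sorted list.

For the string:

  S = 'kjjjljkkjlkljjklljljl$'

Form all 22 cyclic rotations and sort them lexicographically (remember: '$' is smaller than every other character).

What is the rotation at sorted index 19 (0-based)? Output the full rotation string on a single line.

Answer: ljljl$kjjjljkkjlkljjkl

Derivation:
All 22 rotations (rotation i = S[i:]+S[:i]):
  rot[0] = kjjjljkkjlkljjklljljl$
  rot[1] = jjjljkkjlkljjklljljl$k
  rot[2] = jjljkkjlkljjklljljl$kj
  rot[3] = jljkkjlkljjklljljl$kjj
  rot[4] = ljkkjlkljjklljljl$kjjj
  rot[5] = jkkjlkljjklljljl$kjjjl
  rot[6] = kkjlkljjklljljl$kjjjlj
  rot[7] = kjlkljjklljljl$kjjjljk
  rot[8] = jlkljjklljljl$kjjjljkk
  rot[9] = lkljjklljljl$kjjjljkkj
  rot[10] = kljjklljljl$kjjjljkkjl
  rot[11] = ljjklljljl$kjjjljkkjlk
  rot[12] = jjklljljl$kjjjljkkjlkl
  rot[13] = jklljljl$kjjjljkkjlklj
  rot[14] = klljljl$kjjjljkkjlkljj
  rot[15] = lljljl$kjjjljkkjlkljjk
  rot[16] = ljljl$kjjjljkkjlkljjkl
  rot[17] = jljl$kjjjljkkjlkljjkll
  rot[18] = ljl$kjjjljkkjlkljjkllj
  rot[19] = jl$kjjjljkkjlkljjklljl
  rot[20] = l$kjjjljkkjlkljjklljlj
  rot[21] = $kjjjljkkjlkljjklljljl
Sorted (with $ < everything):
  sorted[0] = $kjjjljkkjlkljjklljljl
  sorted[1] = jjjljkkjlkljjklljljl$k
  sorted[2] = jjklljljl$kjjjljkkjlkl
  sorted[3] = jjljkkjlkljjklljljl$kj
  sorted[4] = jkkjlkljjklljljl$kjjjl
  sorted[5] = jklljljl$kjjjljkkjlklj
  sorted[6] = jl$kjjjljkkjlkljjklljl
  sorted[7] = jljkkjlkljjklljljl$kjj
  sorted[8] = jljl$kjjjljkkjlkljjkll
  sorted[9] = jlkljjklljljl$kjjjljkk
  sorted[10] = kjjjljkkjlkljjklljljl$
  sorted[11] = kjlkljjklljljl$kjjjljk
  sorted[12] = kkjlkljjklljljl$kjjjlj
  sorted[13] = kljjklljljl$kjjjljkkjl
  sorted[14] = klljljl$kjjjljkkjlkljj
  sorted[15] = l$kjjjljkkjlkljjklljlj
  sorted[16] = ljjklljljl$kjjjljkkjlk
  sorted[17] = ljkkjlkljjklljljl$kjjj
  sorted[18] = ljl$kjjjljkkjlkljjkllj
  sorted[19] = ljljl$kjjjljkkjlkljjkl
  sorted[20] = lkljjklljljl$kjjjljkkj
  sorted[21] = lljljl$kjjjljkkjlkljjk
sorted[19] = ljljl$kjjjljkkjlkljjkl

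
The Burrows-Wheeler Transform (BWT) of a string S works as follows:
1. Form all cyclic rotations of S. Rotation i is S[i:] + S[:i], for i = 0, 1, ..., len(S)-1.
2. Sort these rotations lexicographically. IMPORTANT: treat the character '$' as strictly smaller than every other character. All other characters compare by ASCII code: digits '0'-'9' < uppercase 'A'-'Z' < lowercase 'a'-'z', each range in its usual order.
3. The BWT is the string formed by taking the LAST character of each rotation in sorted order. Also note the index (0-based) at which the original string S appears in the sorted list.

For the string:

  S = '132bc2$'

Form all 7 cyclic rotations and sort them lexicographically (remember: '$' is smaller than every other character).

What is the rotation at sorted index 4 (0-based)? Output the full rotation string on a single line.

Answer: 32bc2$1

Derivation:
All 7 rotations (rotation i = S[i:]+S[:i]):
  rot[0] = 132bc2$
  rot[1] = 32bc2$1
  rot[2] = 2bc2$13
  rot[3] = bc2$132
  rot[4] = c2$132b
  rot[5] = 2$132bc
  rot[6] = $132bc2
Sorted (with $ < everything):
  sorted[0] = $132bc2
  sorted[1] = 132bc2$
  sorted[2] = 2$132bc
  sorted[3] = 2bc2$13
  sorted[4] = 32bc2$1
  sorted[5] = bc2$132
  sorted[6] = c2$132b
sorted[4] = 32bc2$1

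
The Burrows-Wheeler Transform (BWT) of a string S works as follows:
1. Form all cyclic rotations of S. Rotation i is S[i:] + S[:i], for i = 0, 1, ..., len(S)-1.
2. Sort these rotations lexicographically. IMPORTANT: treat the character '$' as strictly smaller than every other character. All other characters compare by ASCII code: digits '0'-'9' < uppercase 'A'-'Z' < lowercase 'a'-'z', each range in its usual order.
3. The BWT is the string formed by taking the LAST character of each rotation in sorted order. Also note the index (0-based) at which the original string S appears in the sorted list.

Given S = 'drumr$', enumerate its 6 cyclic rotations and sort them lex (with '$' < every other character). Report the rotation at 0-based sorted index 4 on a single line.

Answer: rumr$d

Derivation:
All 6 rotations (rotation i = S[i:]+S[:i]):
  rot[0] = drumr$
  rot[1] = rumr$d
  rot[2] = umr$dr
  rot[3] = mr$dru
  rot[4] = r$drum
  rot[5] = $drumr
Sorted (with $ < everything):
  sorted[0] = $drumr
  sorted[1] = drumr$
  sorted[2] = mr$dru
  sorted[3] = r$drum
  sorted[4] = rumr$d
  sorted[5] = umr$dr
sorted[4] = rumr$d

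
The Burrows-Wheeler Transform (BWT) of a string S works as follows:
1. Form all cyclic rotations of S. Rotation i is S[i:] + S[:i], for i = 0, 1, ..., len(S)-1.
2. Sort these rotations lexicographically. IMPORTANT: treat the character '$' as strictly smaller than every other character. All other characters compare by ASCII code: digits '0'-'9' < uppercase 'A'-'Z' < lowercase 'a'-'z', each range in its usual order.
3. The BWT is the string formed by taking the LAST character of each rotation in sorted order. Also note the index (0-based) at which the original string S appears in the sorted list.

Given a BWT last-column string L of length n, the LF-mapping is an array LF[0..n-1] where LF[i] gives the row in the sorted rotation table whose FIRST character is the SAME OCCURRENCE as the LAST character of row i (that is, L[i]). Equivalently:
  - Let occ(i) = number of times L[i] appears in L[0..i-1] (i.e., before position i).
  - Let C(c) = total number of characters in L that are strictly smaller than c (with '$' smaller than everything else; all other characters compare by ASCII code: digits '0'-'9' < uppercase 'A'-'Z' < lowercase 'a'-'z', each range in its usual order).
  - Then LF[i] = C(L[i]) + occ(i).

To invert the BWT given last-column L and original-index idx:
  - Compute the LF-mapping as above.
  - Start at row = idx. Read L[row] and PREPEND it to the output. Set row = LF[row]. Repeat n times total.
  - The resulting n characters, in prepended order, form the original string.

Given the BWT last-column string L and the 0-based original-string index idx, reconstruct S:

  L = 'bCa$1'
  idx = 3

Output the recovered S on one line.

Answer: aC1b$

Derivation:
LF mapping: 4 2 3 0 1
Walk LF starting at row 3, prepending L[row]:
  step 1: row=3, L[3]='$', prepend. Next row=LF[3]=0
  step 2: row=0, L[0]='b', prepend. Next row=LF[0]=4
  step 3: row=4, L[4]='1', prepend. Next row=LF[4]=1
  step 4: row=1, L[1]='C', prepend. Next row=LF[1]=2
  step 5: row=2, L[2]='a', prepend. Next row=LF[2]=3
Reversed output: aC1b$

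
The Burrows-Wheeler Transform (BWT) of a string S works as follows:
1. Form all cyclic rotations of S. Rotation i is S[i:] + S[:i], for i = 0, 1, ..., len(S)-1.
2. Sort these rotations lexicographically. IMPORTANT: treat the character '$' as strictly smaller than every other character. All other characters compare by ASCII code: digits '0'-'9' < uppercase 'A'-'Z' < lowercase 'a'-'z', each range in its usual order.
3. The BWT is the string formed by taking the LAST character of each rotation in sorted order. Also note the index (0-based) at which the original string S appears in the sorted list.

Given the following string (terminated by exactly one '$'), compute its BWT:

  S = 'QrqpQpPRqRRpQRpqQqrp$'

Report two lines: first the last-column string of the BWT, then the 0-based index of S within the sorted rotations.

All 21 rotations (rotation i = S[i:]+S[:i]):
  rot[0] = QrqpQpPRqRRpQRpqQqrp$
  rot[1] = rqpQpPRqRRpQRpqQqrp$Q
  rot[2] = qpQpPRqRRpQRpqQqrp$Qr
  rot[3] = pQpPRqRRpQRpqQqrp$Qrq
  rot[4] = QpPRqRRpQRpqQqrp$Qrqp
  rot[5] = pPRqRRpQRpqQqrp$QrqpQ
  rot[6] = PRqRRpQRpqQqrp$QrqpQp
  rot[7] = RqRRpQRpqQqrp$QrqpQpP
  rot[8] = qRRpQRpqQqrp$QrqpQpPR
  rot[9] = RRpQRpqQqrp$QrqpQpPRq
  rot[10] = RpQRpqQqrp$QrqpQpPRqR
  rot[11] = pQRpqQqrp$QrqpQpPRqRR
  rot[12] = QRpqQqrp$QrqpQpPRqRRp
  rot[13] = RpqQqrp$QrqpQpPRqRRpQ
  rot[14] = pqQqrp$QrqpQpPRqRRpQR
  rot[15] = qQqrp$QrqpQpPRqRRpQRp
  rot[16] = Qqrp$QrqpQpPRqRRpQRpq
  rot[17] = qrp$QrqpQpPRqRRpQRpqQ
  rot[18] = rp$QrqpQpPRqRRpQRpqQq
  rot[19] = p$QrqpQpPRqRRpQRpqQqr
  rot[20] = $QrqpQpPRqRRpQRpqQqrp
Sorted (with $ < everything):
  sorted[0] = $QrqpQpPRqRRpQRpqQqrp  (last char: 'p')
  sorted[1] = PRqRRpQRpqQqrp$QrqpQp  (last char: 'p')
  sorted[2] = QRpqQqrp$QrqpQpPRqRRp  (last char: 'p')
  sorted[3] = QpPRqRRpQRpqQqrp$Qrqp  (last char: 'p')
  sorted[4] = Qqrp$QrqpQpPRqRRpQRpq  (last char: 'q')
  sorted[5] = QrqpQpPRqRRpQRpqQqrp$  (last char: '$')
  sorted[6] = RRpQRpqQqrp$QrqpQpPRq  (last char: 'q')
  sorted[7] = RpQRpqQqrp$QrqpQpPRqR  (last char: 'R')
  sorted[8] = RpqQqrp$QrqpQpPRqRRpQ  (last char: 'Q')
  sorted[9] = RqRRpQRpqQqrp$QrqpQpP  (last char: 'P')
  sorted[10] = p$QrqpQpPRqRRpQRpqQqr  (last char: 'r')
  sorted[11] = pPRqRRpQRpqQqrp$QrqpQ  (last char: 'Q')
  sorted[12] = pQRpqQqrp$QrqpQpPRqRR  (last char: 'R')
  sorted[13] = pQpPRqRRpQRpqQqrp$Qrq  (last char: 'q')
  sorted[14] = pqQqrp$QrqpQpPRqRRpQR  (last char: 'R')
  sorted[15] = qQqrp$QrqpQpPRqRRpQRp  (last char: 'p')
  sorted[16] = qRRpQRpqQqrp$QrqpQpPR  (last char: 'R')
  sorted[17] = qpQpPRqRRpQRpqQqrp$Qr  (last char: 'r')
  sorted[18] = qrp$QrqpQpPRqRRpQRpqQ  (last char: 'Q')
  sorted[19] = rp$QrqpQpPRqRRpQRpqQq  (last char: 'q')
  sorted[20] = rqpQpPRqRRpQRpqQqrp$Q  (last char: 'Q')
Last column: ppppq$qRQPrQRqRpRrQqQ
Original string S is at sorted index 5

Answer: ppppq$qRQPrQRqRpRrQqQ
5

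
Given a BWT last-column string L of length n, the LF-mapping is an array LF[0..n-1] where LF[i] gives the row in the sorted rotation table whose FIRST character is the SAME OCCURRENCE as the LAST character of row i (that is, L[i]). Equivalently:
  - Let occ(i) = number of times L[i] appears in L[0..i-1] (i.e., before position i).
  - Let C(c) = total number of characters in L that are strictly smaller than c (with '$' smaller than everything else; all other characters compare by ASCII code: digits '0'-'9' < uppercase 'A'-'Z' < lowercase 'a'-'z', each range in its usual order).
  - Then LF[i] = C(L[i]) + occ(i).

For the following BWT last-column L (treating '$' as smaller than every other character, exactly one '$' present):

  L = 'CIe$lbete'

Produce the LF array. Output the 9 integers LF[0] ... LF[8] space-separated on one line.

Answer: 1 2 4 0 7 3 5 8 6

Derivation:
Char counts: '$':1, 'C':1, 'I':1, 'b':1, 'e':3, 'l':1, 't':1
C (first-col start): C('$')=0, C('C')=1, C('I')=2, C('b')=3, C('e')=4, C('l')=7, C('t')=8
L[0]='C': occ=0, LF[0]=C('C')+0=1+0=1
L[1]='I': occ=0, LF[1]=C('I')+0=2+0=2
L[2]='e': occ=0, LF[2]=C('e')+0=4+0=4
L[3]='$': occ=0, LF[3]=C('$')+0=0+0=0
L[4]='l': occ=0, LF[4]=C('l')+0=7+0=7
L[5]='b': occ=0, LF[5]=C('b')+0=3+0=3
L[6]='e': occ=1, LF[6]=C('e')+1=4+1=5
L[7]='t': occ=0, LF[7]=C('t')+0=8+0=8
L[8]='e': occ=2, LF[8]=C('e')+2=4+2=6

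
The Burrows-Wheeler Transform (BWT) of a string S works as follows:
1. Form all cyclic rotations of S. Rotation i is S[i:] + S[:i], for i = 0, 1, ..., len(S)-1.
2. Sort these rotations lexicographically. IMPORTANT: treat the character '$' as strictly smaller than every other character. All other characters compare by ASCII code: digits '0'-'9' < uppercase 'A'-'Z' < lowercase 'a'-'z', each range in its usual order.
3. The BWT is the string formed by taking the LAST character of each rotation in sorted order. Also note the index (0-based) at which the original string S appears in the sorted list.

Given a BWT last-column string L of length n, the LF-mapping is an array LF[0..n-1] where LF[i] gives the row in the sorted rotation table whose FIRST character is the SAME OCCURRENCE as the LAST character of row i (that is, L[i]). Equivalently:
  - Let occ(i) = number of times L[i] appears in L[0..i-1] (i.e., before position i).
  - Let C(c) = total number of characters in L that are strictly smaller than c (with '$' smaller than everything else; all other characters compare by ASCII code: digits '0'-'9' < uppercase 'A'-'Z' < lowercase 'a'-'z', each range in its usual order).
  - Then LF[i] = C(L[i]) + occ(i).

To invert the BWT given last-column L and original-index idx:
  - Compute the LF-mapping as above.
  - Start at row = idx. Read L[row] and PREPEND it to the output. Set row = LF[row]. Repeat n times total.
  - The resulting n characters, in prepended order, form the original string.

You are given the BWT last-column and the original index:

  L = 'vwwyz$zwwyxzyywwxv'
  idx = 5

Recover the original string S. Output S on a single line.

LF mapping: 1 3 4 11 15 0 16 5 6 12 9 17 13 14 7 8 10 2
Walk LF starting at row 5, prepending L[row]:
  step 1: row=5, L[5]='$', prepend. Next row=LF[5]=0
  step 2: row=0, L[0]='v', prepend. Next row=LF[0]=1
  step 3: row=1, L[1]='w', prepend. Next row=LF[1]=3
  step 4: row=3, L[3]='y', prepend. Next row=LF[3]=11
  step 5: row=11, L[11]='z', prepend. Next row=LF[11]=17
  step 6: row=17, L[17]='v', prepend. Next row=LF[17]=2
  step 7: row=2, L[2]='w', prepend. Next row=LF[2]=4
  step 8: row=4, L[4]='z', prepend. Next row=LF[4]=15
  step 9: row=15, L[15]='w', prepend. Next row=LF[15]=8
  step 10: row=8, L[8]='w', prepend. Next row=LF[8]=6
  step 11: row=6, L[6]='z', prepend. Next row=LF[6]=16
  step 12: row=16, L[16]='x', prepend. Next row=LF[16]=10
  step 13: row=10, L[10]='x', prepend. Next row=LF[10]=9
  step 14: row=9, L[9]='y', prepend. Next row=LF[9]=12
  step 15: row=12, L[12]='y', prepend. Next row=LF[12]=13
  step 16: row=13, L[13]='y', prepend. Next row=LF[13]=14
  step 17: row=14, L[14]='w', prepend. Next row=LF[14]=7
  step 18: row=7, L[7]='w', prepend. Next row=LF[7]=5
Reversed output: wwyyyxxzwwzwvzywv$

Answer: wwyyyxxzwwzwvzywv$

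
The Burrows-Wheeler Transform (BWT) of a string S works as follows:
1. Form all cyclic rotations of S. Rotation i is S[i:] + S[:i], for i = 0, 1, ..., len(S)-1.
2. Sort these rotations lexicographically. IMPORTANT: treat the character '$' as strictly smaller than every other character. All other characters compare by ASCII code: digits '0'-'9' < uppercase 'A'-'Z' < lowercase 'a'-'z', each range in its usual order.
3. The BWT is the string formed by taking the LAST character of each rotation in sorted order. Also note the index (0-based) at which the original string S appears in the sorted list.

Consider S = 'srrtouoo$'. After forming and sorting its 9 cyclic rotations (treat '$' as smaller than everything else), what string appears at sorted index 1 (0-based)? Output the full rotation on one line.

All 9 rotations (rotation i = S[i:]+S[:i]):
  rot[0] = srrtouoo$
  rot[1] = rrtouoo$s
  rot[2] = rtouoo$sr
  rot[3] = touoo$srr
  rot[4] = ouoo$srrt
  rot[5] = uoo$srrto
  rot[6] = oo$srrtou
  rot[7] = o$srrtouo
  rot[8] = $srrtouoo
Sorted (with $ < everything):
  sorted[0] = $srrtouoo
  sorted[1] = o$srrtouo
  sorted[2] = oo$srrtou
  sorted[3] = ouoo$srrt
  sorted[4] = rrtouoo$s
  sorted[5] = rtouoo$sr
  sorted[6] = srrtouoo$
  sorted[7] = touoo$srr
  sorted[8] = uoo$srrto
sorted[1] = o$srrtouo

Answer: o$srrtouo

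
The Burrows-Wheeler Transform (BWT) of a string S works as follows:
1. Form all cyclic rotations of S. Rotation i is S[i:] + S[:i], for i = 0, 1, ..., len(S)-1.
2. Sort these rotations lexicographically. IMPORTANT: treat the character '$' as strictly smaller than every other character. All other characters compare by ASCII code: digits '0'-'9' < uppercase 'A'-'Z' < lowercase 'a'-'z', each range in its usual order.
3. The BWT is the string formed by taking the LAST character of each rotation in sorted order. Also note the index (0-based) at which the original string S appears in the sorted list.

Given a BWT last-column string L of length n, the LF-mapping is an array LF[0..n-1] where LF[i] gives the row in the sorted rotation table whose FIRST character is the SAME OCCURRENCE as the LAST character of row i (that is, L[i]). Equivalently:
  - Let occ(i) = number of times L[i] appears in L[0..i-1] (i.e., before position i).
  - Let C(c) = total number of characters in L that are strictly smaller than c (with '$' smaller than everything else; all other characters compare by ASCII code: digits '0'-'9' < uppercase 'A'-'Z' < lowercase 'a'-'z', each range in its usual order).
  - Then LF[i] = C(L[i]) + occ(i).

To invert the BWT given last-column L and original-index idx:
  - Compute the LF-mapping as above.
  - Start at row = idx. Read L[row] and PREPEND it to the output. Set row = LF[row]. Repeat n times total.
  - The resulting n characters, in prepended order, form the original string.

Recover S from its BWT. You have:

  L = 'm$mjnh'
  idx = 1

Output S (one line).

Answer: hnmjm$

Derivation:
LF mapping: 3 0 4 2 5 1
Walk LF starting at row 1, prepending L[row]:
  step 1: row=1, L[1]='$', prepend. Next row=LF[1]=0
  step 2: row=0, L[0]='m', prepend. Next row=LF[0]=3
  step 3: row=3, L[3]='j', prepend. Next row=LF[3]=2
  step 4: row=2, L[2]='m', prepend. Next row=LF[2]=4
  step 5: row=4, L[4]='n', prepend. Next row=LF[4]=5
  step 6: row=5, L[5]='h', prepend. Next row=LF[5]=1
Reversed output: hnmjm$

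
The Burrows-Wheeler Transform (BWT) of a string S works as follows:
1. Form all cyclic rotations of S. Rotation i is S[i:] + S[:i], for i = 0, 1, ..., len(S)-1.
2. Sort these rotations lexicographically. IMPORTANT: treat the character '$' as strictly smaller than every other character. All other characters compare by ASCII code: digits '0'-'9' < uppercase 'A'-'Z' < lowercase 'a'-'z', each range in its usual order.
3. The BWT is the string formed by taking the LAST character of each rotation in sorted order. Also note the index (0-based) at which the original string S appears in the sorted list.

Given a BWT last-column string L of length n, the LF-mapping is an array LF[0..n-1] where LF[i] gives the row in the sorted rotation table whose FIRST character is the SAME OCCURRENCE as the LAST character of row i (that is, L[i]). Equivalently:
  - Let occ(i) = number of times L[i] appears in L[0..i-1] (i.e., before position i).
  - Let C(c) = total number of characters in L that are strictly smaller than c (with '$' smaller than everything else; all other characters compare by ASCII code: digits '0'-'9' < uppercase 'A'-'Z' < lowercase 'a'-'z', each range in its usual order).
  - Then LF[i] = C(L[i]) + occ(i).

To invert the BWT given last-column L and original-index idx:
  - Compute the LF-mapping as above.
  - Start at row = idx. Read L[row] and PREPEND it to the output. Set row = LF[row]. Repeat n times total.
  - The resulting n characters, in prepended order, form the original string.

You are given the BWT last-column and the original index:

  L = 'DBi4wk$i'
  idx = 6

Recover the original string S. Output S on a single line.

LF mapping: 3 2 4 1 7 6 0 5
Walk LF starting at row 6, prepending L[row]:
  step 1: row=6, L[6]='$', prepend. Next row=LF[6]=0
  step 2: row=0, L[0]='D', prepend. Next row=LF[0]=3
  step 3: row=3, L[3]='4', prepend. Next row=LF[3]=1
  step 4: row=1, L[1]='B', prepend. Next row=LF[1]=2
  step 5: row=2, L[2]='i', prepend. Next row=LF[2]=4
  step 6: row=4, L[4]='w', prepend. Next row=LF[4]=7
  step 7: row=7, L[7]='i', prepend. Next row=LF[7]=5
  step 8: row=5, L[5]='k', prepend. Next row=LF[5]=6
Reversed output: kiwiB4D$

Answer: kiwiB4D$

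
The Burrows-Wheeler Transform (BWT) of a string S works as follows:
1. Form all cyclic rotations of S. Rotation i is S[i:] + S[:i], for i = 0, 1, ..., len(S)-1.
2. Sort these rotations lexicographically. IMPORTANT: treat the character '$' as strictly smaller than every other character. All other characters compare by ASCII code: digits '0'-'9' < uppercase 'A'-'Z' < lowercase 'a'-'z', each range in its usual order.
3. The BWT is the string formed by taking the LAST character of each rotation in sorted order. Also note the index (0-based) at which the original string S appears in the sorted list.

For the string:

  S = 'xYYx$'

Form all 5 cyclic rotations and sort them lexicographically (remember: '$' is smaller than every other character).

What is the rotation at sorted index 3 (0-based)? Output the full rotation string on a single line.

Answer: x$xYY

Derivation:
All 5 rotations (rotation i = S[i:]+S[:i]):
  rot[0] = xYYx$
  rot[1] = YYx$x
  rot[2] = Yx$xY
  rot[3] = x$xYY
  rot[4] = $xYYx
Sorted (with $ < everything):
  sorted[0] = $xYYx
  sorted[1] = YYx$x
  sorted[2] = Yx$xY
  sorted[3] = x$xYY
  sorted[4] = xYYx$
sorted[3] = x$xYY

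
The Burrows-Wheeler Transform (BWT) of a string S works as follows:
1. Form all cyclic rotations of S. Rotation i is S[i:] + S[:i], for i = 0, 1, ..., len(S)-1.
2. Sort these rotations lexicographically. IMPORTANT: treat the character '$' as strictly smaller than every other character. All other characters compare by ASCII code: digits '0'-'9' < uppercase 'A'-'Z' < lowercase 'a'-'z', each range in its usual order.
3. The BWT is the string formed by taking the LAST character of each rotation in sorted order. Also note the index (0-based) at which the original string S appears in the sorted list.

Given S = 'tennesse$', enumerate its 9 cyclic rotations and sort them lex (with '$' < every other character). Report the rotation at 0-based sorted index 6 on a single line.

Answer: se$tennes

Derivation:
All 9 rotations (rotation i = S[i:]+S[:i]):
  rot[0] = tennesse$
  rot[1] = ennesse$t
  rot[2] = nnesse$te
  rot[3] = nesse$ten
  rot[4] = esse$tenn
  rot[5] = sse$tenne
  rot[6] = se$tennes
  rot[7] = e$tenness
  rot[8] = $tennesse
Sorted (with $ < everything):
  sorted[0] = $tennesse
  sorted[1] = e$tenness
  sorted[2] = ennesse$t
  sorted[3] = esse$tenn
  sorted[4] = nesse$ten
  sorted[5] = nnesse$te
  sorted[6] = se$tennes
  sorted[7] = sse$tenne
  sorted[8] = tennesse$
sorted[6] = se$tennes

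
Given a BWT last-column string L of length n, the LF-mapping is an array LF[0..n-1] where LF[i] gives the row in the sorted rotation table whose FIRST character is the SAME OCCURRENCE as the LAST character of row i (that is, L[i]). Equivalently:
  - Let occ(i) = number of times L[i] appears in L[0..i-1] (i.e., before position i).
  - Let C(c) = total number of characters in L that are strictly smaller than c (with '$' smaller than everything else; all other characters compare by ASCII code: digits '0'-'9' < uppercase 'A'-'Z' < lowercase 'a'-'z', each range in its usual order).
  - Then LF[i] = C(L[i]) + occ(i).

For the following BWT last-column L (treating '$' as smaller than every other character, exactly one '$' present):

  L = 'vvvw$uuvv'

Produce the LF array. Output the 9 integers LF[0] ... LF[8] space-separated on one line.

Char counts: '$':1, 'u':2, 'v':5, 'w':1
C (first-col start): C('$')=0, C('u')=1, C('v')=3, C('w')=8
L[0]='v': occ=0, LF[0]=C('v')+0=3+0=3
L[1]='v': occ=1, LF[1]=C('v')+1=3+1=4
L[2]='v': occ=2, LF[2]=C('v')+2=3+2=5
L[3]='w': occ=0, LF[3]=C('w')+0=8+0=8
L[4]='$': occ=0, LF[4]=C('$')+0=0+0=0
L[5]='u': occ=0, LF[5]=C('u')+0=1+0=1
L[6]='u': occ=1, LF[6]=C('u')+1=1+1=2
L[7]='v': occ=3, LF[7]=C('v')+3=3+3=6
L[8]='v': occ=4, LF[8]=C('v')+4=3+4=7

Answer: 3 4 5 8 0 1 2 6 7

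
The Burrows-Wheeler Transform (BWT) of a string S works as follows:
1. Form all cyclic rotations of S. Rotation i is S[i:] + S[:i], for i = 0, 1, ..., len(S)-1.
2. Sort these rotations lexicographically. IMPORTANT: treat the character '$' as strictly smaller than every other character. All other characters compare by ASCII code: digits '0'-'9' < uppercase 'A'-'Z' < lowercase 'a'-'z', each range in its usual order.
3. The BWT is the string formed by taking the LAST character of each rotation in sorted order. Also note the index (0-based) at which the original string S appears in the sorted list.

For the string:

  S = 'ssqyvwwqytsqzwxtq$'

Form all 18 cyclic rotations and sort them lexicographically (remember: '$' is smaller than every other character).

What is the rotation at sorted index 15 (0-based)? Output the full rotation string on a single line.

All 18 rotations (rotation i = S[i:]+S[:i]):
  rot[0] = ssqyvwwqytsqzwxtq$
  rot[1] = sqyvwwqytsqzwxtq$s
  rot[2] = qyvwwqytsqzwxtq$ss
  rot[3] = yvwwqytsqzwxtq$ssq
  rot[4] = vwwqytsqzwxtq$ssqy
  rot[5] = wwqytsqzwxtq$ssqyv
  rot[6] = wqytsqzwxtq$ssqyvw
  rot[7] = qytsqzwxtq$ssqyvww
  rot[8] = ytsqzwxtq$ssqyvwwq
  rot[9] = tsqzwxtq$ssqyvwwqy
  rot[10] = sqzwxtq$ssqyvwwqyt
  rot[11] = qzwxtq$ssqyvwwqyts
  rot[12] = zwxtq$ssqyvwwqytsq
  rot[13] = wxtq$ssqyvwwqytsqz
  rot[14] = xtq$ssqyvwwqytsqzw
  rot[15] = tq$ssqyvwwqytsqzwx
  rot[16] = q$ssqyvwwqytsqzwxt
  rot[17] = $ssqyvwwqytsqzwxtq
Sorted (with $ < everything):
  sorted[0] = $ssqyvwwqytsqzwxtq
  sorted[1] = q$ssqyvwwqytsqzwxt
  sorted[2] = qytsqzwxtq$ssqyvww
  sorted[3] = qyvwwqytsqzwxtq$ss
  sorted[4] = qzwxtq$ssqyvwwqyts
  sorted[5] = sqyvwwqytsqzwxtq$s
  sorted[6] = sqzwxtq$ssqyvwwqyt
  sorted[7] = ssqyvwwqytsqzwxtq$
  sorted[8] = tq$ssqyvwwqytsqzwx
  sorted[9] = tsqzwxtq$ssqyvwwqy
  sorted[10] = vwwqytsqzwxtq$ssqy
  sorted[11] = wqytsqzwxtq$ssqyvw
  sorted[12] = wwqytsqzwxtq$ssqyv
  sorted[13] = wxtq$ssqyvwwqytsqz
  sorted[14] = xtq$ssqyvwwqytsqzw
  sorted[15] = ytsqzwxtq$ssqyvwwq
  sorted[16] = yvwwqytsqzwxtq$ssq
  sorted[17] = zwxtq$ssqyvwwqytsq
sorted[15] = ytsqzwxtq$ssqyvwwq

Answer: ytsqzwxtq$ssqyvwwq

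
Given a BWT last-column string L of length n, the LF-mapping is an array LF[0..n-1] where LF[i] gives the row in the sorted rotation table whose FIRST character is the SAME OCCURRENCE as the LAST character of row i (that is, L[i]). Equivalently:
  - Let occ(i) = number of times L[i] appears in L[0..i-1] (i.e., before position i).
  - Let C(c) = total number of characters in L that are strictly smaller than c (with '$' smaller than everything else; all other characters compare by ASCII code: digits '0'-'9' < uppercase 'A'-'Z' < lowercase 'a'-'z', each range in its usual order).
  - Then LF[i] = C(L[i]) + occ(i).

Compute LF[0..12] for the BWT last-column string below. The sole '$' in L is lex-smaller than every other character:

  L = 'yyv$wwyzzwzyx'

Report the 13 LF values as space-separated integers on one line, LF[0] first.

Char counts: '$':1, 'v':1, 'w':3, 'x':1, 'y':4, 'z':3
C (first-col start): C('$')=0, C('v')=1, C('w')=2, C('x')=5, C('y')=6, C('z')=10
L[0]='y': occ=0, LF[0]=C('y')+0=6+0=6
L[1]='y': occ=1, LF[1]=C('y')+1=6+1=7
L[2]='v': occ=0, LF[2]=C('v')+0=1+0=1
L[3]='$': occ=0, LF[3]=C('$')+0=0+0=0
L[4]='w': occ=0, LF[4]=C('w')+0=2+0=2
L[5]='w': occ=1, LF[5]=C('w')+1=2+1=3
L[6]='y': occ=2, LF[6]=C('y')+2=6+2=8
L[7]='z': occ=0, LF[7]=C('z')+0=10+0=10
L[8]='z': occ=1, LF[8]=C('z')+1=10+1=11
L[9]='w': occ=2, LF[9]=C('w')+2=2+2=4
L[10]='z': occ=2, LF[10]=C('z')+2=10+2=12
L[11]='y': occ=3, LF[11]=C('y')+3=6+3=9
L[12]='x': occ=0, LF[12]=C('x')+0=5+0=5

Answer: 6 7 1 0 2 3 8 10 11 4 12 9 5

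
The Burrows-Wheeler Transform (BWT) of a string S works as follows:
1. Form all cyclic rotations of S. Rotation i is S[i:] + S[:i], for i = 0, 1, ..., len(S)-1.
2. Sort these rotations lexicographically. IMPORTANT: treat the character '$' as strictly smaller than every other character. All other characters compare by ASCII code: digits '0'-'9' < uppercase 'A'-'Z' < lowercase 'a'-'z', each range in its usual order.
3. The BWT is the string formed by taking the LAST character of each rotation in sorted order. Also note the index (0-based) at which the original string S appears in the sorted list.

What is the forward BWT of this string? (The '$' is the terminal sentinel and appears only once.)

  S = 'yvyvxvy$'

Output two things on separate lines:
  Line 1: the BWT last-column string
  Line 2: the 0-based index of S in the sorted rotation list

All 8 rotations (rotation i = S[i:]+S[:i]):
  rot[0] = yvyvxvy$
  rot[1] = vyvxvy$y
  rot[2] = yvxvy$yv
  rot[3] = vxvy$yvy
  rot[4] = xvy$yvyv
  rot[5] = vy$yvyvx
  rot[6] = y$yvyvxv
  rot[7] = $yvyvxvy
Sorted (with $ < everything):
  sorted[0] = $yvyvxvy  (last char: 'y')
  sorted[1] = vxvy$yvy  (last char: 'y')
  sorted[2] = vy$yvyvx  (last char: 'x')
  sorted[3] = vyvxvy$y  (last char: 'y')
  sorted[4] = xvy$yvyv  (last char: 'v')
  sorted[5] = y$yvyvxv  (last char: 'v')
  sorted[6] = yvxvy$yv  (last char: 'v')
  sorted[7] = yvyvxvy$  (last char: '$')
Last column: yyxyvvv$
Original string S is at sorted index 7

Answer: yyxyvvv$
7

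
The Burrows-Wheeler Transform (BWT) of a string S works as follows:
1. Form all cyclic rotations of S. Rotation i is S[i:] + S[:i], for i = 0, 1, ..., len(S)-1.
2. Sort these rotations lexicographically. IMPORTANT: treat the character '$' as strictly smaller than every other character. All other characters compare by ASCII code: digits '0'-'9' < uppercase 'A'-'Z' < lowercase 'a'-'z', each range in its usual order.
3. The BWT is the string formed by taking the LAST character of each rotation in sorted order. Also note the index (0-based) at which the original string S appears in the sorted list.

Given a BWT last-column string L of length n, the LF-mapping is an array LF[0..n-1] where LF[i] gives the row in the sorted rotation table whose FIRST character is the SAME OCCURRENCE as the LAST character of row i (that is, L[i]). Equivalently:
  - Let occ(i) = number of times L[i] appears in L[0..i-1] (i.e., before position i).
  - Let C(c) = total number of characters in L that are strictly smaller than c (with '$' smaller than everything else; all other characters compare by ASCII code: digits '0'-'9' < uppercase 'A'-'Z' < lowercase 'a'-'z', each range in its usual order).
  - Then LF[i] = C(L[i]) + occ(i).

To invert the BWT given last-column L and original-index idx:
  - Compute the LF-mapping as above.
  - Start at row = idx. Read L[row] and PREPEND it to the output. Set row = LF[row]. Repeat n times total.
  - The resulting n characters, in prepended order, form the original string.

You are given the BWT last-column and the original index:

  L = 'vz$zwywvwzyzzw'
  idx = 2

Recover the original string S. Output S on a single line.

Answer: vywyzwwwzzzzv$

Derivation:
LF mapping: 1 9 0 10 3 7 4 2 5 11 8 12 13 6
Walk LF starting at row 2, prepending L[row]:
  step 1: row=2, L[2]='$', prepend. Next row=LF[2]=0
  step 2: row=0, L[0]='v', prepend. Next row=LF[0]=1
  step 3: row=1, L[1]='z', prepend. Next row=LF[1]=9
  step 4: row=9, L[9]='z', prepend. Next row=LF[9]=11
  step 5: row=11, L[11]='z', prepend. Next row=LF[11]=12
  step 6: row=12, L[12]='z', prepend. Next row=LF[12]=13
  step 7: row=13, L[13]='w', prepend. Next row=LF[13]=6
  step 8: row=6, L[6]='w', prepend. Next row=LF[6]=4
  step 9: row=4, L[4]='w', prepend. Next row=LF[4]=3
  step 10: row=3, L[3]='z', prepend. Next row=LF[3]=10
  step 11: row=10, L[10]='y', prepend. Next row=LF[10]=8
  step 12: row=8, L[8]='w', prepend. Next row=LF[8]=5
  step 13: row=5, L[5]='y', prepend. Next row=LF[5]=7
  step 14: row=7, L[7]='v', prepend. Next row=LF[7]=2
Reversed output: vywyzwwwzzzzv$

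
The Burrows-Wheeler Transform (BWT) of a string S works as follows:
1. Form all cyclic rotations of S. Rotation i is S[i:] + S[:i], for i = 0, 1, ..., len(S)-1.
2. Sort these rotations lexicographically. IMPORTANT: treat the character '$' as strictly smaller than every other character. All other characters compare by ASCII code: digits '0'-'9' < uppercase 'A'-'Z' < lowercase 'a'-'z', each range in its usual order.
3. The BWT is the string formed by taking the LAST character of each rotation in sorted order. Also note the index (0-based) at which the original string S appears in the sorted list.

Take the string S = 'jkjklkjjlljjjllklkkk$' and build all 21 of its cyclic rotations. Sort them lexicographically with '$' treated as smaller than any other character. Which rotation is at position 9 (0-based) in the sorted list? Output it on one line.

All 21 rotations (rotation i = S[i:]+S[:i]):
  rot[0] = jkjklkjjlljjjllklkkk$
  rot[1] = kjklkjjlljjjllklkkk$j
  rot[2] = jklkjjlljjjllklkkk$jk
  rot[3] = klkjjlljjjllklkkk$jkj
  rot[4] = lkjjlljjjllklkkk$jkjk
  rot[5] = kjjlljjjllklkkk$jkjkl
  rot[6] = jjlljjjllklkkk$jkjklk
  rot[7] = jlljjjllklkkk$jkjklkj
  rot[8] = lljjjllklkkk$jkjklkjj
  rot[9] = ljjjllklkkk$jkjklkjjl
  rot[10] = jjjllklkkk$jkjklkjjll
  rot[11] = jjllklkkk$jkjklkjjllj
  rot[12] = jllklkkk$jkjklkjjlljj
  rot[13] = llklkkk$jkjklkjjlljjj
  rot[14] = lklkkk$jkjklkjjlljjjl
  rot[15] = klkkk$jkjklkjjlljjjll
  rot[16] = lkkk$jkjklkjjlljjjllk
  rot[17] = kkk$jkjklkjjlljjjllkl
  rot[18] = kk$jkjklkjjlljjjllklk
  rot[19] = k$jkjklkjjlljjjllklkk
  rot[20] = $jkjklkjjlljjjllklkkk
Sorted (with $ < everything):
  sorted[0] = $jkjklkjjlljjjllklkkk
  sorted[1] = jjjllklkkk$jkjklkjjll
  sorted[2] = jjlljjjllklkkk$jkjklk
  sorted[3] = jjllklkkk$jkjklkjjllj
  sorted[4] = jkjklkjjlljjjllklkkk$
  sorted[5] = jklkjjlljjjllklkkk$jk
  sorted[6] = jlljjjllklkkk$jkjklkj
  sorted[7] = jllklkkk$jkjklkjjlljj
  sorted[8] = k$jkjklkjjlljjjllklkk
  sorted[9] = kjjlljjjllklkkk$jkjkl
  sorted[10] = kjklkjjlljjjllklkkk$j
  sorted[11] = kk$jkjklkjjlljjjllklk
  sorted[12] = kkk$jkjklkjjlljjjllkl
  sorted[13] = klkjjlljjjllklkkk$jkj
  sorted[14] = klkkk$jkjklkjjlljjjll
  sorted[15] = ljjjllklkkk$jkjklkjjl
  sorted[16] = lkjjlljjjllklkkk$jkjk
  sorted[17] = lkkk$jkjklkjjlljjjllk
  sorted[18] = lklkkk$jkjklkjjlljjjl
  sorted[19] = lljjjllklkkk$jkjklkjj
  sorted[20] = llklkkk$jkjklkjjlljjj
sorted[9] = kjjlljjjllklkkk$jkjkl

Answer: kjjlljjjllklkkk$jkjkl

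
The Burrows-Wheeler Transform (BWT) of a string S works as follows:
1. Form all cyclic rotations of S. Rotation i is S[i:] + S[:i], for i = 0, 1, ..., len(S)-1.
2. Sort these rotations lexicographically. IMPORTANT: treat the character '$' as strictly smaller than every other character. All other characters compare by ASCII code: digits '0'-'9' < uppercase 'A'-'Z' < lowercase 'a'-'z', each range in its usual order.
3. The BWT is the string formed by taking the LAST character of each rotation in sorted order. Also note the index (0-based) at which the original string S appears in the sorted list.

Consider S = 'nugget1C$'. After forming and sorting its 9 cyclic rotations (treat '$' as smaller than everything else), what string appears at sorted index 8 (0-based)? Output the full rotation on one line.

All 9 rotations (rotation i = S[i:]+S[:i]):
  rot[0] = nugget1C$
  rot[1] = ugget1C$n
  rot[2] = gget1C$nu
  rot[3] = get1C$nug
  rot[4] = et1C$nugg
  rot[5] = t1C$nugge
  rot[6] = 1C$nugget
  rot[7] = C$nugget1
  rot[8] = $nugget1C
Sorted (with $ < everything):
  sorted[0] = $nugget1C
  sorted[1] = 1C$nugget
  sorted[2] = C$nugget1
  sorted[3] = et1C$nugg
  sorted[4] = get1C$nug
  sorted[5] = gget1C$nu
  sorted[6] = nugget1C$
  sorted[7] = t1C$nugge
  sorted[8] = ugget1C$n
sorted[8] = ugget1C$n

Answer: ugget1C$n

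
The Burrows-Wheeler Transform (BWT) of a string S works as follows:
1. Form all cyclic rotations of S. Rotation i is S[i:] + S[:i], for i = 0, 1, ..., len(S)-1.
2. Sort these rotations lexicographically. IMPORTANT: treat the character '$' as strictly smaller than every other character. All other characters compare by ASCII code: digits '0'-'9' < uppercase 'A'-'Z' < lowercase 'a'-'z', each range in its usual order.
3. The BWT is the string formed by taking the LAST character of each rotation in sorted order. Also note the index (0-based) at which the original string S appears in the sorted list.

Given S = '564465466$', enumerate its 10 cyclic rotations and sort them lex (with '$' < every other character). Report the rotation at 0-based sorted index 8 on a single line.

Answer: 65466$5644

Derivation:
All 10 rotations (rotation i = S[i:]+S[:i]):
  rot[0] = 564465466$
  rot[1] = 64465466$5
  rot[2] = 4465466$56
  rot[3] = 465466$564
  rot[4] = 65466$5644
  rot[5] = 5466$56446
  rot[6] = 466$564465
  rot[7] = 66$5644654
  rot[8] = 6$56446546
  rot[9] = $564465466
Sorted (with $ < everything):
  sorted[0] = $564465466
  sorted[1] = 4465466$56
  sorted[2] = 465466$564
  sorted[3] = 466$564465
  sorted[4] = 5466$56446
  sorted[5] = 564465466$
  sorted[6] = 6$56446546
  sorted[7] = 64465466$5
  sorted[8] = 65466$5644
  sorted[9] = 66$5644654
sorted[8] = 65466$5644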